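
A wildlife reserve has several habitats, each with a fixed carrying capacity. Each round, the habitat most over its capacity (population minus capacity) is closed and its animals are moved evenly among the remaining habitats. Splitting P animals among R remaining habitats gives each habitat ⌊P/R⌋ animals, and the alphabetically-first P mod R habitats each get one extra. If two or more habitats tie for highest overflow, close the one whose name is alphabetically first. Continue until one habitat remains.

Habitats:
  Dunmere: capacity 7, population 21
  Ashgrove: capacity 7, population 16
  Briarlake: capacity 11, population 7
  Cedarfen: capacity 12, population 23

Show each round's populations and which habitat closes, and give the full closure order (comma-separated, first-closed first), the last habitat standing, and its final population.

Round 1: Ashgrove=16 Briarlake=7 Cedarfen=23 Dunmere=21 → close Dunmere (overflow 14)
  21÷3 = 7 each, +1 to first 0
Round 2: Ashgrove=23 Briarlake=14 Cedarfen=30 → close Cedarfen (overflow 18)
  30÷2 = 15 each, +1 to first 0
Round 3: Ashgrove=38 Briarlake=29 → close Ashgrove (overflow 31)
  38÷1 = 38 each, +1 to first 0

Closure order: Dunmere, Cedarfen, Ashgrove
Last habitat: Briarlake with 67 animals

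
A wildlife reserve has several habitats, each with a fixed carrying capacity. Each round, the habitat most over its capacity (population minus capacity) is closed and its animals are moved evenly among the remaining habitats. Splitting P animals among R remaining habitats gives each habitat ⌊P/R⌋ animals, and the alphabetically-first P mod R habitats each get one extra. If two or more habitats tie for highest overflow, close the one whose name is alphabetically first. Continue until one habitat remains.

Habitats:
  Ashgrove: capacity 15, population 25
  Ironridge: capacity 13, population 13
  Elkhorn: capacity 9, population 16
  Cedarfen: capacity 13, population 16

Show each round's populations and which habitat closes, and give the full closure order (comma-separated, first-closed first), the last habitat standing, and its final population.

Round 1: Ashgrove=25 Cedarfen=16 Elkhorn=16 Ironridge=13 → close Ashgrove (overflow 10)
  25÷3 = 8 each, +1 to first 1
Round 2: Cedarfen=25 Elkhorn=24 Ironridge=21 → close Elkhorn (overflow 15)
  24÷2 = 12 each, +1 to first 0
Round 3: Cedarfen=37 Ironridge=33 → close Cedarfen (overflow 24)
  37÷1 = 37 each, +1 to first 0

Closure order: Ashgrove, Elkhorn, Cedarfen
Last habitat: Ironridge with 70 animals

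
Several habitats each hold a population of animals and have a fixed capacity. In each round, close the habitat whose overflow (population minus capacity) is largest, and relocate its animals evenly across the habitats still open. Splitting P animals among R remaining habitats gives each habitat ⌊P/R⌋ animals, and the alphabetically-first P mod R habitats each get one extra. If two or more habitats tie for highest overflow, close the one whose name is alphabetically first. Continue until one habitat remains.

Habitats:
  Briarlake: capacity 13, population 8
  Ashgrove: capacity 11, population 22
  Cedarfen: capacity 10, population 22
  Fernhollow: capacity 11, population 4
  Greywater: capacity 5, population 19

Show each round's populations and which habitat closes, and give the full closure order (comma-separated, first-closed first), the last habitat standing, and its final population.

Closure order: Greywater, Cedarfen, Ashgrove, Briarlake
Last habitat: Fernhollow with 75 animals

Round 1: Ashgrove=22 Briarlake=8 Cedarfen=22 Fernhollow=4 Greywater=19 → close Greywater (overflow 14)
  19÷4 = 4 each, +1 to first 3
Round 2: Ashgrove=27 Briarlake=13 Cedarfen=27 Fernhollow=8 → close Cedarfen (overflow 17)
  27÷3 = 9 each, +1 to first 0
Round 3: Ashgrove=36 Briarlake=22 Fernhollow=17 → close Ashgrove (overflow 25)
  36÷2 = 18 each, +1 to first 0
Round 4: Briarlake=40 Fernhollow=35 → close Briarlake (overflow 27)
  40÷1 = 40 each, +1 to first 0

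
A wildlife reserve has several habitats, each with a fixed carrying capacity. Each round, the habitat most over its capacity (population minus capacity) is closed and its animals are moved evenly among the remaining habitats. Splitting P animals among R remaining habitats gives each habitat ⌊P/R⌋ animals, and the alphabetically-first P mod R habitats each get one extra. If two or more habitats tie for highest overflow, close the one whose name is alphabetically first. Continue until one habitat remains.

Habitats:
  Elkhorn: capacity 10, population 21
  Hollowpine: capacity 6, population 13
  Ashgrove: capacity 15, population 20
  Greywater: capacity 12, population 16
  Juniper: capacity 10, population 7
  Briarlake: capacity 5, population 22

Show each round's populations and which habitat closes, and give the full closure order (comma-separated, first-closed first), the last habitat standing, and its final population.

Closure order: Briarlake, Elkhorn, Ashgrove, Hollowpine, Greywater
Last habitat: Juniper with 99 animals

Round 1: Ashgrove=20 Briarlake=22 Elkhorn=21 Greywater=16 Hollowpine=13 Juniper=7 → close Briarlake (overflow 17)
  22÷5 = 4 each, +1 to first 2
Round 2: Ashgrove=25 Elkhorn=26 Greywater=20 Hollowpine=17 Juniper=11 → close Elkhorn (overflow 16)
  26÷4 = 6 each, +1 to first 2
Round 3: Ashgrove=32 Greywater=27 Hollowpine=23 Juniper=17 → close Ashgrove (overflow 17)
  32÷3 = 10 each, +1 to first 2
Round 4: Greywater=38 Hollowpine=34 Juniper=27 → close Hollowpine (overflow 28)
  34÷2 = 17 each, +1 to first 0
Round 5: Greywater=55 Juniper=44 → close Greywater (overflow 43)
  55÷1 = 55 each, +1 to first 0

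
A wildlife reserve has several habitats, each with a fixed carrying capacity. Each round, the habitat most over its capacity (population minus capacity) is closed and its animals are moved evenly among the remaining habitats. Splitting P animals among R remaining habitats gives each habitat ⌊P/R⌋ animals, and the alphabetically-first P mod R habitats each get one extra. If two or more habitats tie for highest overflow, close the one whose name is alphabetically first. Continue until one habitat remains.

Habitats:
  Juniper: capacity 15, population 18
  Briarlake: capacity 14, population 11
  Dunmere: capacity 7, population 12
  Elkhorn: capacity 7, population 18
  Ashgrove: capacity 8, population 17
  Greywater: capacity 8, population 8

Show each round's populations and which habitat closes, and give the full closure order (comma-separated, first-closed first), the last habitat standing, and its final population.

Closure order: Elkhorn, Ashgrove, Dunmere, Juniper, Briarlake
Last habitat: Greywater with 84 animals

Round 1: Ashgrove=17 Briarlake=11 Dunmere=12 Elkhorn=18 Greywater=8 Juniper=18 → close Elkhorn (overflow 11)
  18÷5 = 3 each, +1 to first 3
Round 2: Ashgrove=21 Briarlake=15 Dunmere=16 Greywater=11 Juniper=21 → close Ashgrove (overflow 13)
  21÷4 = 5 each, +1 to first 1
Round 3: Briarlake=21 Dunmere=21 Greywater=16 Juniper=26 → close Dunmere (overflow 14)
  21÷3 = 7 each, +1 to first 0
Round 4: Briarlake=28 Greywater=23 Juniper=33 → close Juniper (overflow 18)
  33÷2 = 16 each, +1 to first 1
Round 5: Briarlake=45 Greywater=39 → close Briarlake (overflow 31)
  45÷1 = 45 each, +1 to first 0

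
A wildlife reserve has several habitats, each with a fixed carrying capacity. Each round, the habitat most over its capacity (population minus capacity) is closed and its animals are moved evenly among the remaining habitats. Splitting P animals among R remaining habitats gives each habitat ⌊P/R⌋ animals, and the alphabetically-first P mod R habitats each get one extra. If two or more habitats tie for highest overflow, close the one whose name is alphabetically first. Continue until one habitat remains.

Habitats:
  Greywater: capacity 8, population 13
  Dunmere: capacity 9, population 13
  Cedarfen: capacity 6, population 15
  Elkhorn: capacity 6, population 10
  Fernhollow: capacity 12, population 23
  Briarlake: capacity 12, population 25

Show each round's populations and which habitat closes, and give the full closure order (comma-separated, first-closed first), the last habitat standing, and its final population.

Round 1: Briarlake=25 Cedarfen=15 Dunmere=13 Elkhorn=10 Fernhollow=23 Greywater=13 → close Briarlake (overflow 13)
  25÷5 = 5 each, +1 to first 0
Round 2: Cedarfen=20 Dunmere=18 Elkhorn=15 Fernhollow=28 Greywater=18 → close Fernhollow (overflow 16)
  28÷4 = 7 each, +1 to first 0
Round 3: Cedarfen=27 Dunmere=25 Elkhorn=22 Greywater=25 → close Cedarfen (overflow 21)
  27÷3 = 9 each, +1 to first 0
Round 4: Dunmere=34 Elkhorn=31 Greywater=34 → close Greywater (overflow 26)
  34÷2 = 17 each, +1 to first 0
Round 5: Dunmere=51 Elkhorn=48 → close Dunmere (overflow 42)
  51÷1 = 51 each, +1 to first 0

Closure order: Briarlake, Fernhollow, Cedarfen, Greywater, Dunmere
Last habitat: Elkhorn with 99 animals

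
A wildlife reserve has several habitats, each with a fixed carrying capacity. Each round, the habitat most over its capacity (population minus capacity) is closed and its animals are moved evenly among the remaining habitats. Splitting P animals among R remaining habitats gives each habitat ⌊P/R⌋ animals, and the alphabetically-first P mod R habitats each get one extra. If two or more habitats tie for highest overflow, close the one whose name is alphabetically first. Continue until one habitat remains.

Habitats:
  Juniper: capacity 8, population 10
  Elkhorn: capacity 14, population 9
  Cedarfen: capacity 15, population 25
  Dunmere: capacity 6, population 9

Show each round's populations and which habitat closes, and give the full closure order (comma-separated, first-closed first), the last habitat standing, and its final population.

Closure order: Cedarfen, Dunmere, Juniper
Last habitat: Elkhorn with 53 animals

Round 1: Cedarfen=25 Dunmere=9 Elkhorn=9 Juniper=10 → close Cedarfen (overflow 10)
  25÷3 = 8 each, +1 to first 1
Round 2: Dunmere=18 Elkhorn=17 Juniper=18 → close Dunmere (overflow 12)
  18÷2 = 9 each, +1 to first 0
Round 3: Elkhorn=26 Juniper=27 → close Juniper (overflow 19)
  27÷1 = 27 each, +1 to first 0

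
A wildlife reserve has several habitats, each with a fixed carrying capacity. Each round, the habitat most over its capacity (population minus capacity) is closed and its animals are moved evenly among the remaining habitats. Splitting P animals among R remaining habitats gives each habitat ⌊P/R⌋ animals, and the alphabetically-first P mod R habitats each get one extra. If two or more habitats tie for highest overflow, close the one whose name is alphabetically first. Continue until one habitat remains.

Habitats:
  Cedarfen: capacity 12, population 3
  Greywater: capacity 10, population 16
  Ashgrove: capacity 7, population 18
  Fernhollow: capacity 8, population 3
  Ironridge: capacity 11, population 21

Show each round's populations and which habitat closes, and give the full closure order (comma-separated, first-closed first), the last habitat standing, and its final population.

Closure order: Ashgrove, Ironridge, Greywater, Fernhollow
Last habitat: Cedarfen with 61 animals

Round 1: Ashgrove=18 Cedarfen=3 Fernhollow=3 Greywater=16 Ironridge=21 → close Ashgrove (overflow 11)
  18÷4 = 4 each, +1 to first 2
Round 2: Cedarfen=8 Fernhollow=8 Greywater=20 Ironridge=25 → close Ironridge (overflow 14)
  25÷3 = 8 each, +1 to first 1
Round 3: Cedarfen=17 Fernhollow=16 Greywater=28 → close Greywater (overflow 18)
  28÷2 = 14 each, +1 to first 0
Round 4: Cedarfen=31 Fernhollow=30 → close Fernhollow (overflow 22)
  30÷1 = 30 each, +1 to first 0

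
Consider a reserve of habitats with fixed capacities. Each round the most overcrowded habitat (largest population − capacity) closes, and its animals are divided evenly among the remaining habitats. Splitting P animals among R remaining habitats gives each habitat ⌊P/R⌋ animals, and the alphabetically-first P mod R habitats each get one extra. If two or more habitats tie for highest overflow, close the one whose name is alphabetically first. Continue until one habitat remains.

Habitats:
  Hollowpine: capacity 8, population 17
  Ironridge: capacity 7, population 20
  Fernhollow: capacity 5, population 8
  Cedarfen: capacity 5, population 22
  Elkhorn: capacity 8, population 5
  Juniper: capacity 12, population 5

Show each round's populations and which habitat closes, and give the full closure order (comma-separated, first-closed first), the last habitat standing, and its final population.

Round 1: Cedarfen=22 Elkhorn=5 Fernhollow=8 Hollowpine=17 Ironridge=20 Juniper=5 → close Cedarfen (overflow 17)
  22÷5 = 4 each, +1 to first 2
Round 2: Elkhorn=10 Fernhollow=13 Hollowpine=21 Ironridge=24 Juniper=9 → close Ironridge (overflow 17)
  24÷4 = 6 each, +1 to first 0
Round 3: Elkhorn=16 Fernhollow=19 Hollowpine=27 Juniper=15 → close Hollowpine (overflow 19)
  27÷3 = 9 each, +1 to first 0
Round 4: Elkhorn=25 Fernhollow=28 Juniper=24 → close Fernhollow (overflow 23)
  28÷2 = 14 each, +1 to first 0
Round 5: Elkhorn=39 Juniper=38 → close Elkhorn (overflow 31)
  39÷1 = 39 each, +1 to first 0

Closure order: Cedarfen, Ironridge, Hollowpine, Fernhollow, Elkhorn
Last habitat: Juniper with 77 animals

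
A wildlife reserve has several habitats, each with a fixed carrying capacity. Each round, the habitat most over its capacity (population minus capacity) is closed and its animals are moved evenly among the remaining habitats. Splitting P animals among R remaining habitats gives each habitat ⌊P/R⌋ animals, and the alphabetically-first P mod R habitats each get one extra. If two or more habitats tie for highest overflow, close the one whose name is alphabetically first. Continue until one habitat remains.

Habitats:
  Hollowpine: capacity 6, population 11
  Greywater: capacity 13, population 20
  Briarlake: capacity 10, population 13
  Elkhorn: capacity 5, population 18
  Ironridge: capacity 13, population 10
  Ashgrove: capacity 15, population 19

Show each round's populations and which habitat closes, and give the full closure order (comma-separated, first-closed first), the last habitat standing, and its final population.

Round 1: Ashgrove=19 Briarlake=13 Elkhorn=18 Greywater=20 Hollowpine=11 Ironridge=10 → close Elkhorn (overflow 13)
  18÷5 = 3 each, +1 to first 3
Round 2: Ashgrove=23 Briarlake=17 Greywater=24 Hollowpine=14 Ironridge=13 → close Greywater (overflow 11)
  24÷4 = 6 each, +1 to first 0
Round 3: Ashgrove=29 Briarlake=23 Hollowpine=20 Ironridge=19 → close Ashgrove (overflow 14)
  29÷3 = 9 each, +1 to first 2
Round 4: Briarlake=33 Hollowpine=30 Ironridge=28 → close Hollowpine (overflow 24)
  30÷2 = 15 each, +1 to first 0
Round 5: Briarlake=48 Ironridge=43 → close Briarlake (overflow 38)
  48÷1 = 48 each, +1 to first 0

Closure order: Elkhorn, Greywater, Ashgrove, Hollowpine, Briarlake
Last habitat: Ironridge with 91 animals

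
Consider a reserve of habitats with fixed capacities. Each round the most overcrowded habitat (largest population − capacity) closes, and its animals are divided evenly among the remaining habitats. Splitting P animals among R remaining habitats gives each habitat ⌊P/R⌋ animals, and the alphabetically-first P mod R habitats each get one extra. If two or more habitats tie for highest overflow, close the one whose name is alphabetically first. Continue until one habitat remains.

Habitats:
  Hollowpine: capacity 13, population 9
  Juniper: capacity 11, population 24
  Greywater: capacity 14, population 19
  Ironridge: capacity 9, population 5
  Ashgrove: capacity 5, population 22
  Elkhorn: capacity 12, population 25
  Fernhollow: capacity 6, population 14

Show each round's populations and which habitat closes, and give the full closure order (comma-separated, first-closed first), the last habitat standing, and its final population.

Round 1: Ashgrove=22 Elkhorn=25 Fernhollow=14 Greywater=19 Hollowpine=9 Ironridge=5 Juniper=24 → close Ashgrove (overflow 17)
  22÷6 = 3 each, +1 to first 4
Round 2: Elkhorn=29 Fernhollow=18 Greywater=23 Hollowpine=13 Ironridge=8 Juniper=27 → close Elkhorn (overflow 17)
  29÷5 = 5 each, +1 to first 4
Round 3: Fernhollow=24 Greywater=29 Hollowpine=19 Ironridge=14 Juniper=32 → close Juniper (overflow 21)
  32÷4 = 8 each, +1 to first 0
Round 4: Fernhollow=32 Greywater=37 Hollowpine=27 Ironridge=22 → close Fernhollow (overflow 26)
  32÷3 = 10 each, +1 to first 2
Round 5: Greywater=48 Hollowpine=38 Ironridge=32 → close Greywater (overflow 34)
  48÷2 = 24 each, +1 to first 0
Round 6: Hollowpine=62 Ironridge=56 → close Hollowpine (overflow 49)
  62÷1 = 62 each, +1 to first 0

Closure order: Ashgrove, Elkhorn, Juniper, Fernhollow, Greywater, Hollowpine
Last habitat: Ironridge with 118 animals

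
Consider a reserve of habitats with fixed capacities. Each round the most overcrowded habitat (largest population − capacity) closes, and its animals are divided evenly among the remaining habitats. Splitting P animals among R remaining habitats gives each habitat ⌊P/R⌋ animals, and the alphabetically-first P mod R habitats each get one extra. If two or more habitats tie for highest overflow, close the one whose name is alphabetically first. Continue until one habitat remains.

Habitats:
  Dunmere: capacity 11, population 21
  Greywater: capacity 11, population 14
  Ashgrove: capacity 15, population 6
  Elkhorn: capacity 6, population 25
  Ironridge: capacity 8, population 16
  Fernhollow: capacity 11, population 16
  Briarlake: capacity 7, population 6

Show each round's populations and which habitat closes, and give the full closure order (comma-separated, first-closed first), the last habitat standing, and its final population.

Round 1: Ashgrove=6 Briarlake=6 Dunmere=21 Elkhorn=25 Fernhollow=16 Greywater=14 Ironridge=16 → close Elkhorn (overflow 19)
  25÷6 = 4 each, +1 to first 1
Round 2: Ashgrove=11 Briarlake=10 Dunmere=25 Fernhollow=20 Greywater=18 Ironridge=20 → close Dunmere (overflow 14)
  25÷5 = 5 each, +1 to first 0
Round 3: Ashgrove=16 Briarlake=15 Fernhollow=25 Greywater=23 Ironridge=25 → close Ironridge (overflow 17)
  25÷4 = 6 each, +1 to first 1
Round 4: Ashgrove=23 Briarlake=21 Fernhollow=31 Greywater=29 → close Fernhollow (overflow 20)
  31÷3 = 10 each, +1 to first 1
Round 5: Ashgrove=34 Briarlake=31 Greywater=39 → close Greywater (overflow 28)
  39÷2 = 19 each, +1 to first 1
Round 6: Ashgrove=54 Briarlake=50 → close Briarlake (overflow 43)
  50÷1 = 50 each, +1 to first 0

Closure order: Elkhorn, Dunmere, Ironridge, Fernhollow, Greywater, Briarlake
Last habitat: Ashgrove with 104 animals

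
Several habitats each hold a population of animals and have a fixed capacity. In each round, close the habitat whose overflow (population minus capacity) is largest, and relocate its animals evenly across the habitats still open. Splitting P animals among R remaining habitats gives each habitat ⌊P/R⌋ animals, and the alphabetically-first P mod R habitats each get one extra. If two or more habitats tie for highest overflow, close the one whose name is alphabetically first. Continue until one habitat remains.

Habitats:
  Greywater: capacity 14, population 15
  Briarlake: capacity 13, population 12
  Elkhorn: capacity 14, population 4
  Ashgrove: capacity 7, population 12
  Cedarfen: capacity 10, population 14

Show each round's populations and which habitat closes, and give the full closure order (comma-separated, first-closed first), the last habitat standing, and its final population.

Closure order: Ashgrove, Cedarfen, Greywater, Briarlake
Last habitat: Elkhorn with 57 animals

Round 1: Ashgrove=12 Briarlake=12 Cedarfen=14 Elkhorn=4 Greywater=15 → close Ashgrove (overflow 5)
  12÷4 = 3 each, +1 to first 0
Round 2: Briarlake=15 Cedarfen=17 Elkhorn=7 Greywater=18 → close Cedarfen (overflow 7)
  17÷3 = 5 each, +1 to first 2
Round 3: Briarlake=21 Elkhorn=13 Greywater=23 → close Greywater (overflow 9)
  23÷2 = 11 each, +1 to first 1
Round 4: Briarlake=33 Elkhorn=24 → close Briarlake (overflow 20)
  33÷1 = 33 each, +1 to first 0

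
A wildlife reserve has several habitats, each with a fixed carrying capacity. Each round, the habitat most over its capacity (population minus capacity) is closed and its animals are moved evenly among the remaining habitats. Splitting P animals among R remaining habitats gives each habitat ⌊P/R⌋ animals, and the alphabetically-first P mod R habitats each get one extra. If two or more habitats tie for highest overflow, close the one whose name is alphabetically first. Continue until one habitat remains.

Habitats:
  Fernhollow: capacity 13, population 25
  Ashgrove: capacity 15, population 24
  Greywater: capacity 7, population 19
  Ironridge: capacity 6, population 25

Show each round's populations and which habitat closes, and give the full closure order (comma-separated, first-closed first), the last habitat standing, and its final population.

Round 1: Ashgrove=24 Fernhollow=25 Greywater=19 Ironridge=25 → close Ironridge (overflow 19)
  25÷3 = 8 each, +1 to first 1
Round 2: Ashgrove=33 Fernhollow=33 Greywater=27 → close Fernhollow (overflow 20)
  33÷2 = 16 each, +1 to first 1
Round 3: Ashgrove=50 Greywater=43 → close Greywater (overflow 36)
  43÷1 = 43 each, +1 to first 0

Closure order: Ironridge, Fernhollow, Greywater
Last habitat: Ashgrove with 93 animals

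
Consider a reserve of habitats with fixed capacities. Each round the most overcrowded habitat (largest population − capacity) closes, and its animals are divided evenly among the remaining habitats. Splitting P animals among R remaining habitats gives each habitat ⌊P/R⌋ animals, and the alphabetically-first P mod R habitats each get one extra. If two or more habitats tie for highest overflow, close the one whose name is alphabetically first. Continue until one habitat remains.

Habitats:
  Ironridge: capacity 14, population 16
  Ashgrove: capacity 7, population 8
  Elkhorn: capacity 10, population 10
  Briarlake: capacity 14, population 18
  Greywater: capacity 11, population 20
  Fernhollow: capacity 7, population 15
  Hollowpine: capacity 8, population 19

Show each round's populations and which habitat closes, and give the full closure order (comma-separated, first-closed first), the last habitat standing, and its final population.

Round 1: Ashgrove=8 Briarlake=18 Elkhorn=10 Fernhollow=15 Greywater=20 Hollowpine=19 Ironridge=16 → close Hollowpine (overflow 11)
  19÷6 = 3 each, +1 to first 1
Round 2: Ashgrove=12 Briarlake=21 Elkhorn=13 Fernhollow=18 Greywater=23 Ironridge=19 → close Greywater (overflow 12)
  23÷5 = 4 each, +1 to first 3
Round 3: Ashgrove=17 Briarlake=26 Elkhorn=18 Fernhollow=22 Ironridge=23 → close Fernhollow (overflow 15)
  22÷4 = 5 each, +1 to first 2
Round 4: Ashgrove=23 Briarlake=32 Elkhorn=23 Ironridge=28 → close Briarlake (overflow 18)
  32÷3 = 10 each, +1 to first 2
Round 5: Ashgrove=34 Elkhorn=34 Ironridge=38 → close Ashgrove (overflow 27)
  34÷2 = 17 each, +1 to first 0
Round 6: Elkhorn=51 Ironridge=55 → close Elkhorn (overflow 41)
  51÷1 = 51 each, +1 to first 0

Closure order: Hollowpine, Greywater, Fernhollow, Briarlake, Ashgrove, Elkhorn
Last habitat: Ironridge with 106 animals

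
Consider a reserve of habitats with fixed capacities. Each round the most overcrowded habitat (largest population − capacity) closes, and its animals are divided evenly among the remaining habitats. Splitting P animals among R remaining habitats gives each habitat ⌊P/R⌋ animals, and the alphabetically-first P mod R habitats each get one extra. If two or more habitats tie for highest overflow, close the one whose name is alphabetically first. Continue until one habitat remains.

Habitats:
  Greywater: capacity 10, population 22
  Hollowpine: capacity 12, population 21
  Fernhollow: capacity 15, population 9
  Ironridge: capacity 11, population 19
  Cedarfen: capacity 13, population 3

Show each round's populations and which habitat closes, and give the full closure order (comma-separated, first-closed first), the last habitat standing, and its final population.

Closure order: Greywater, Hollowpine, Ironridge, Fernhollow
Last habitat: Cedarfen with 74 animals

Round 1: Cedarfen=3 Fernhollow=9 Greywater=22 Hollowpine=21 Ironridge=19 → close Greywater (overflow 12)
  22÷4 = 5 each, +1 to first 2
Round 2: Cedarfen=9 Fernhollow=15 Hollowpine=26 Ironridge=24 → close Hollowpine (overflow 14)
  26÷3 = 8 each, +1 to first 2
Round 3: Cedarfen=18 Fernhollow=24 Ironridge=32 → close Ironridge (overflow 21)
  32÷2 = 16 each, +1 to first 0
Round 4: Cedarfen=34 Fernhollow=40 → close Fernhollow (overflow 25)
  40÷1 = 40 each, +1 to first 0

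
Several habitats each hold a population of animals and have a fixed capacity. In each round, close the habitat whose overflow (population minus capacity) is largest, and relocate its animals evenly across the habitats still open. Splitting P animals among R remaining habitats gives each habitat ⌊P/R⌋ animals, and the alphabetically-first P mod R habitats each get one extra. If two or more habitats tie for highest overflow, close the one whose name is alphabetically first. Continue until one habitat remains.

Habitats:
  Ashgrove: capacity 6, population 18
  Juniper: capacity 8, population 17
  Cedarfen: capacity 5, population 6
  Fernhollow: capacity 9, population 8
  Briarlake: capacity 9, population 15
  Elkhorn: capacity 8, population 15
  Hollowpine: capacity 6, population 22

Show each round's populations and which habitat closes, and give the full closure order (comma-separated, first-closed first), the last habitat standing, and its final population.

Round 1: Ashgrove=18 Briarlake=15 Cedarfen=6 Elkhorn=15 Fernhollow=8 Hollowpine=22 Juniper=17 → close Hollowpine (overflow 16)
  22÷6 = 3 each, +1 to first 4
Round 2: Ashgrove=22 Briarlake=19 Cedarfen=10 Elkhorn=19 Fernhollow=11 Juniper=20 → close Ashgrove (overflow 16)
  22÷5 = 4 each, +1 to first 2
Round 3: Briarlake=24 Cedarfen=15 Elkhorn=23 Fernhollow=15 Juniper=24 → close Juniper (overflow 16)
  24÷4 = 6 each, +1 to first 0
Round 4: Briarlake=30 Cedarfen=21 Elkhorn=29 Fernhollow=21 → close Briarlake (overflow 21)
  30÷3 = 10 each, +1 to first 0
Round 5: Cedarfen=31 Elkhorn=39 Fernhollow=31 → close Elkhorn (overflow 31)
  39÷2 = 19 each, +1 to first 1
Round 6: Cedarfen=51 Fernhollow=50 → close Cedarfen (overflow 46)
  51÷1 = 51 each, +1 to first 0

Closure order: Hollowpine, Ashgrove, Juniper, Briarlake, Elkhorn, Cedarfen
Last habitat: Fernhollow with 101 animals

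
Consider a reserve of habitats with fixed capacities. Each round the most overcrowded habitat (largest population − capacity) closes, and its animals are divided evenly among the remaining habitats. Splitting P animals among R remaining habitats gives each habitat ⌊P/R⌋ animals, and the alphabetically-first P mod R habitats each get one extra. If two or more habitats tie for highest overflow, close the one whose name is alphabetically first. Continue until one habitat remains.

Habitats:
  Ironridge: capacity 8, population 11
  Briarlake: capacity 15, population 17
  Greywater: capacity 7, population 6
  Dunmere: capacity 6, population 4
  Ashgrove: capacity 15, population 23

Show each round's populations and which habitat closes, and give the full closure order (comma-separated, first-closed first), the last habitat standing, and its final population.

Closure order: Ashgrove, Briarlake, Ironridge, Dunmere
Last habitat: Greywater with 61 animals

Round 1: Ashgrove=23 Briarlake=17 Dunmere=4 Greywater=6 Ironridge=11 → close Ashgrove (overflow 8)
  23÷4 = 5 each, +1 to first 3
Round 2: Briarlake=23 Dunmere=10 Greywater=12 Ironridge=16 → close Briarlake (overflow 8)
  23÷3 = 7 each, +1 to first 2
Round 3: Dunmere=18 Greywater=20 Ironridge=23 → close Ironridge (overflow 15)
  23÷2 = 11 each, +1 to first 1
Round 4: Dunmere=30 Greywater=31 → close Dunmere (overflow 24)
  30÷1 = 30 each, +1 to first 0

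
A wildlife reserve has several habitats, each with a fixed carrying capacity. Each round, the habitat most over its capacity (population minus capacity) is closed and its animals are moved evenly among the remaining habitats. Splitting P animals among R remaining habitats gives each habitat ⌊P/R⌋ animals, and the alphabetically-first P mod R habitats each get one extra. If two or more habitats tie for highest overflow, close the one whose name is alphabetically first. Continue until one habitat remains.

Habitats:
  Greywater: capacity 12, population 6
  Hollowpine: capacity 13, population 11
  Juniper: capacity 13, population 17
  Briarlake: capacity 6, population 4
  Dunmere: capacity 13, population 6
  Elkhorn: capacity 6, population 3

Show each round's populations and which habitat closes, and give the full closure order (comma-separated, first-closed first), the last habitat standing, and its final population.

Closure order: Juniper, Briarlake, Hollowpine, Elkhorn, Dunmere
Last habitat: Greywater with 47 animals

Round 1: Briarlake=4 Dunmere=6 Elkhorn=3 Greywater=6 Hollowpine=11 Juniper=17 → close Juniper (overflow 4)
  17÷5 = 3 each, +1 to first 2
Round 2: Briarlake=8 Dunmere=10 Elkhorn=6 Greywater=9 Hollowpine=14 → close Briarlake (overflow 2)
  8÷4 = 2 each, +1 to first 0
Round 3: Dunmere=12 Elkhorn=8 Greywater=11 Hollowpine=16 → close Hollowpine (overflow 3)
  16÷3 = 5 each, +1 to first 1
Round 4: Dunmere=18 Elkhorn=13 Greywater=16 → close Elkhorn (overflow 7)
  13÷2 = 6 each, +1 to first 1
Round 5: Dunmere=25 Greywater=22 → close Dunmere (overflow 12)
  25÷1 = 25 each, +1 to first 0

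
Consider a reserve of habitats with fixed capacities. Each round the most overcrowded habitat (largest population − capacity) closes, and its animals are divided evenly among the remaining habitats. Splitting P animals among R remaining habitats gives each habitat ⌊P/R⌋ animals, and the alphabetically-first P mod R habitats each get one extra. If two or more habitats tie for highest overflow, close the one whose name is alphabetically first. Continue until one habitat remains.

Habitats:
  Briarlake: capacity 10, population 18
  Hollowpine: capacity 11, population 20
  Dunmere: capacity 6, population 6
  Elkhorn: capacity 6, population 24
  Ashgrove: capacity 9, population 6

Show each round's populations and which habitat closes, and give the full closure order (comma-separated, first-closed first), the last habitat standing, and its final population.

Closure order: Elkhorn, Hollowpine, Briarlake, Dunmere
Last habitat: Ashgrove with 74 animals

Round 1: Ashgrove=6 Briarlake=18 Dunmere=6 Elkhorn=24 Hollowpine=20 → close Elkhorn (overflow 18)
  24÷4 = 6 each, +1 to first 0
Round 2: Ashgrove=12 Briarlake=24 Dunmere=12 Hollowpine=26 → close Hollowpine (overflow 15)
  26÷3 = 8 each, +1 to first 2
Round 3: Ashgrove=21 Briarlake=33 Dunmere=20 → close Briarlake (overflow 23)
  33÷2 = 16 each, +1 to first 1
Round 4: Ashgrove=38 Dunmere=36 → close Dunmere (overflow 30)
  36÷1 = 36 each, +1 to first 0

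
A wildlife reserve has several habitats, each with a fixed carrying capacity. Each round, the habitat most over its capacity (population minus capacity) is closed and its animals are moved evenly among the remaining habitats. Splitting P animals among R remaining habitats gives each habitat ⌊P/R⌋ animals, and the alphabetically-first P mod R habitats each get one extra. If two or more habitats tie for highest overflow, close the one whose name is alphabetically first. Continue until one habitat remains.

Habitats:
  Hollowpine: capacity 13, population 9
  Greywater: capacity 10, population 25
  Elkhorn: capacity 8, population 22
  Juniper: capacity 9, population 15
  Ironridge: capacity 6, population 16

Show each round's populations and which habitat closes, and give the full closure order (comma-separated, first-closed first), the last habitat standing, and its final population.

Round 1: Elkhorn=22 Greywater=25 Hollowpine=9 Ironridge=16 Juniper=15 → close Greywater (overflow 15)
  25÷4 = 6 each, +1 to first 1
Round 2: Elkhorn=29 Hollowpine=15 Ironridge=22 Juniper=21 → close Elkhorn (overflow 21)
  29÷3 = 9 each, +1 to first 2
Round 3: Hollowpine=25 Ironridge=32 Juniper=30 → close Ironridge (overflow 26)
  32÷2 = 16 each, +1 to first 0
Round 4: Hollowpine=41 Juniper=46 → close Juniper (overflow 37)
  46÷1 = 46 each, +1 to first 0

Closure order: Greywater, Elkhorn, Ironridge, Juniper
Last habitat: Hollowpine with 87 animals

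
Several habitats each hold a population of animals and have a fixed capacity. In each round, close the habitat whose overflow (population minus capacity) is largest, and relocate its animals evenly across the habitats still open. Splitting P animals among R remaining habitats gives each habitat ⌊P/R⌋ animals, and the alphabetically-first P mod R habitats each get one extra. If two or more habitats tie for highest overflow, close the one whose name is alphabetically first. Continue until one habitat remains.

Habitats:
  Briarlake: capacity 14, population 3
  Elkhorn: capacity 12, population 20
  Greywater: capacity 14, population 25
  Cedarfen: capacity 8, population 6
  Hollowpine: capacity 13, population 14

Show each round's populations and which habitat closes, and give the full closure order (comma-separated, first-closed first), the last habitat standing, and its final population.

Round 1: Briarlake=3 Cedarfen=6 Elkhorn=20 Greywater=25 Hollowpine=14 → close Greywater (overflow 11)
  25÷4 = 6 each, +1 to first 1
Round 2: Briarlake=10 Cedarfen=12 Elkhorn=26 Hollowpine=20 → close Elkhorn (overflow 14)
  26÷3 = 8 each, +1 to first 2
Round 3: Briarlake=19 Cedarfen=21 Hollowpine=28 → close Hollowpine (overflow 15)
  28÷2 = 14 each, +1 to first 0
Round 4: Briarlake=33 Cedarfen=35 → close Cedarfen (overflow 27)
  35÷1 = 35 each, +1 to first 0

Closure order: Greywater, Elkhorn, Hollowpine, Cedarfen
Last habitat: Briarlake with 68 animals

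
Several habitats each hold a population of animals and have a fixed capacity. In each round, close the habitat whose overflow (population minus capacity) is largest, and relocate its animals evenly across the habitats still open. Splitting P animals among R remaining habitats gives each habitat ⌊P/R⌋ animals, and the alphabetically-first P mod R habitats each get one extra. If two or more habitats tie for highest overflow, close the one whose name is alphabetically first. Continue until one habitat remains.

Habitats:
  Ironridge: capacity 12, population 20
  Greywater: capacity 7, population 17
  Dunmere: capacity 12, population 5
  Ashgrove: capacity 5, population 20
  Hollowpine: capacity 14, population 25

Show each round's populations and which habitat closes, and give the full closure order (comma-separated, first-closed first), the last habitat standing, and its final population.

Closure order: Ashgrove, Hollowpine, Greywater, Ironridge
Last habitat: Dunmere with 87 animals

Round 1: Ashgrove=20 Dunmere=5 Greywater=17 Hollowpine=25 Ironridge=20 → close Ashgrove (overflow 15)
  20÷4 = 5 each, +1 to first 0
Round 2: Dunmere=10 Greywater=22 Hollowpine=30 Ironridge=25 → close Hollowpine (overflow 16)
  30÷3 = 10 each, +1 to first 0
Round 3: Dunmere=20 Greywater=32 Ironridge=35 → close Greywater (overflow 25)
  32÷2 = 16 each, +1 to first 0
Round 4: Dunmere=36 Ironridge=51 → close Ironridge (overflow 39)
  51÷1 = 51 each, +1 to first 0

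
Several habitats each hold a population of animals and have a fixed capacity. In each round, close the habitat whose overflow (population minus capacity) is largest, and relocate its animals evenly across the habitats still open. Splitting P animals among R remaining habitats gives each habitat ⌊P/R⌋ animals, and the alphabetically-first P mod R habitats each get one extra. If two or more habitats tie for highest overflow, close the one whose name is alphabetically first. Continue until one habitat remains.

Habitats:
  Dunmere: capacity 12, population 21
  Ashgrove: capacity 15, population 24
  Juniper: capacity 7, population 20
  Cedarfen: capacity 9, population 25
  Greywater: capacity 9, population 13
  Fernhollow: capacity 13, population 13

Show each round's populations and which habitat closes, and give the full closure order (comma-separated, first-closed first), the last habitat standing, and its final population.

Closure order: Cedarfen, Juniper, Ashgrove, Dunmere, Greywater
Last habitat: Fernhollow with 116 animals

Round 1: Ashgrove=24 Cedarfen=25 Dunmere=21 Fernhollow=13 Greywater=13 Juniper=20 → close Cedarfen (overflow 16)
  25÷5 = 5 each, +1 to first 0
Round 2: Ashgrove=29 Dunmere=26 Fernhollow=18 Greywater=18 Juniper=25 → close Juniper (overflow 18)
  25÷4 = 6 each, +1 to first 1
Round 3: Ashgrove=36 Dunmere=32 Fernhollow=24 Greywater=24 → close Ashgrove (overflow 21)
  36÷3 = 12 each, +1 to first 0
Round 4: Dunmere=44 Fernhollow=36 Greywater=36 → close Dunmere (overflow 32)
  44÷2 = 22 each, +1 to first 0
Round 5: Fernhollow=58 Greywater=58 → close Greywater (overflow 49)
  58÷1 = 58 each, +1 to first 0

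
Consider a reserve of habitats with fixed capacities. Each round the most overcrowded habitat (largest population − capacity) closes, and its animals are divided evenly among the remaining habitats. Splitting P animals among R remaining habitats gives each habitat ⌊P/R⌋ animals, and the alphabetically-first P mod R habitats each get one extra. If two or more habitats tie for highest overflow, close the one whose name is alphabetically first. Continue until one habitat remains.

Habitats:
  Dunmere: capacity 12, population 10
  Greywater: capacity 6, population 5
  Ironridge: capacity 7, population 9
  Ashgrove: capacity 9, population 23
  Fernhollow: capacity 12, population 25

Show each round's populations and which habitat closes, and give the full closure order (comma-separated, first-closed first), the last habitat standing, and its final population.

Round 1: Ashgrove=23 Dunmere=10 Fernhollow=25 Greywater=5 Ironridge=9 → close Ashgrove (overflow 14)
  23÷4 = 5 each, +1 to first 3
Round 2: Dunmere=16 Fernhollow=31 Greywater=11 Ironridge=14 → close Fernhollow (overflow 19)
  31÷3 = 10 each, +1 to first 1
Round 3: Dunmere=27 Greywater=21 Ironridge=24 → close Ironridge (overflow 17)
  24÷2 = 12 each, +1 to first 0
Round 4: Dunmere=39 Greywater=33 → close Dunmere (overflow 27)
  39÷1 = 39 each, +1 to first 0

Closure order: Ashgrove, Fernhollow, Ironridge, Dunmere
Last habitat: Greywater with 72 animals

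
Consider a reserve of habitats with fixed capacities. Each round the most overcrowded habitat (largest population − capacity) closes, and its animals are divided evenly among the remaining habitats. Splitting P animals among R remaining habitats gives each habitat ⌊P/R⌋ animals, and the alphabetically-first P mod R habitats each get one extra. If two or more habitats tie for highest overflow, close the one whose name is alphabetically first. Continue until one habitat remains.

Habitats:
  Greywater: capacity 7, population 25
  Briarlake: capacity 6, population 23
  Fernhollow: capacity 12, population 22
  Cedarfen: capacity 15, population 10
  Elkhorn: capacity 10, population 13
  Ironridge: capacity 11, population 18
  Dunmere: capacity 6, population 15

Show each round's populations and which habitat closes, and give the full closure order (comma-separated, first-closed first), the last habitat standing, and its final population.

Closure order: Greywater, Briarlake, Dunmere, Fernhollow, Ironridge, Elkhorn
Last habitat: Cedarfen with 126 animals

Round 1: Briarlake=23 Cedarfen=10 Dunmere=15 Elkhorn=13 Fernhollow=22 Greywater=25 Ironridge=18 → close Greywater (overflow 18)
  25÷6 = 4 each, +1 to first 1
Round 2: Briarlake=28 Cedarfen=14 Dunmere=19 Elkhorn=17 Fernhollow=26 Ironridge=22 → close Briarlake (overflow 22)
  28÷5 = 5 each, +1 to first 3
Round 3: Cedarfen=20 Dunmere=25 Elkhorn=23 Fernhollow=31 Ironridge=27 → close Dunmere (overflow 19)
  25÷4 = 6 each, +1 to first 1
Round 4: Cedarfen=27 Elkhorn=29 Fernhollow=37 Ironridge=33 → close Fernhollow (overflow 25)
  37÷3 = 12 each, +1 to first 1
Round 5: Cedarfen=40 Elkhorn=41 Ironridge=45 → close Ironridge (overflow 34)
  45÷2 = 22 each, +1 to first 1
Round 6: Cedarfen=63 Elkhorn=63 → close Elkhorn (overflow 53)
  63÷1 = 63 each, +1 to first 0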